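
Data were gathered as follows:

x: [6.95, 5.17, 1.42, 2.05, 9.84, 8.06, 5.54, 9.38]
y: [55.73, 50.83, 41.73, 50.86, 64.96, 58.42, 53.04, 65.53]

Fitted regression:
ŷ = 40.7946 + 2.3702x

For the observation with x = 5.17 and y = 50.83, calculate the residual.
Residual = -2.2185

The residual is the difference between the actual value and the predicted value:

Residual = y - ŷ

Step 1: Calculate predicted value
ŷ = 40.7946 + 2.3702 × 5.17
ŷ = 53.0485

Step 2: Calculate residual
Residual = 50.83 - 53.0485
Residual = -2.2185

The residual is negative, so the observed y = 50.83 sits below the regression line (the line overestimates it by 2.2185).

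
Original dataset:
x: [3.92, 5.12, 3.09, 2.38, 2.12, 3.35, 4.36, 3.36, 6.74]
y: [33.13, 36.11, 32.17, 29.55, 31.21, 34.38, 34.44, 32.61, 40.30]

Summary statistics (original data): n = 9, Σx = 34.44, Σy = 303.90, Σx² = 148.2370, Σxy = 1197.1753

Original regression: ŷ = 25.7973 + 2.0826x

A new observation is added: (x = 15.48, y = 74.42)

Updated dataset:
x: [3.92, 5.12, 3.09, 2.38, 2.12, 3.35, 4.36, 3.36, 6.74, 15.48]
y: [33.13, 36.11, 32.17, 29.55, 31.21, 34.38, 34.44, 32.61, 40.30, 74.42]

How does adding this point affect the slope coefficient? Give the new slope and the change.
The slope changes from 2.0826 to 3.3218 (change of +1.2392, or +59.5%).

x = 15.48 lies well outside the original x-range [2.12, 6.74] (x̄ ≈ 3.83), so this observation has high leverage and can move the slope substantially.

Step 1: Update the sums with the new point (n goes from 9 to 10)
Σx  = 34.44 + 15.48 = 49.92
Σy  = 303.90 + 74.42 = 378.32
Σx² = 148.2370 + 15.48² = 148.2370 + 239.6304 = 387.8674
Σxy = 1197.1753 + 15.48×74.42 = 1197.1753 + 1152.0216 = 2349.1969

Step 2: Recompute the slope with b₁ = (nΣxy − ΣxΣy) / (nΣx² − (Σx)²)
Numerator   = 10×2349.1969 − 49.92×378.32 = 23491.9690 − 18885.7344 = 4606.2346
Denominator = 10×387.8674 − 49.92² = 3878.6740 − 2492.0064 = 1386.6676
b₁(new) = 4606.2346 / 1386.6676 = 3.3218

(Same formula on the original sums: (9×1197.1753 − 34.44×303.90) / (9×148.2370 − 34.44²) = 308.2617 / 148.0194 = 2.0826, matching the given fit.)

Step 3: Change in slope
Δβ₁ = 3.3218 − 2.0826 = +1.2392
Relative change = +1.2392 / 2.0826 × 100% = +59.5%
→ the slope increases when the point is added.

Because the point sits above the extension of the original line at a high-leverage x, it tilts the fit up.
In practice: examine leverage (hᵢ) and Cook's distance rather than deleting it automatically.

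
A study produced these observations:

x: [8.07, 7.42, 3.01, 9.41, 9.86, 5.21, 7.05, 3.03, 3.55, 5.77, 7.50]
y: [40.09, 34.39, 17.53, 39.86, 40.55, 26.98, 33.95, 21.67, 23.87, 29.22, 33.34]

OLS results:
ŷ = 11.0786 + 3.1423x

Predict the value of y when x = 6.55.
ŷ = 31.6607

To predict y for x = 6.55, substitute into the regression equation:

ŷ = 11.0786 + 3.1423 × 6.55
ŷ = 11.0786 + 20.5821
ŷ = 31.6607

This is a point prediction; actual observations scatter around it by roughly the residual standard deviation.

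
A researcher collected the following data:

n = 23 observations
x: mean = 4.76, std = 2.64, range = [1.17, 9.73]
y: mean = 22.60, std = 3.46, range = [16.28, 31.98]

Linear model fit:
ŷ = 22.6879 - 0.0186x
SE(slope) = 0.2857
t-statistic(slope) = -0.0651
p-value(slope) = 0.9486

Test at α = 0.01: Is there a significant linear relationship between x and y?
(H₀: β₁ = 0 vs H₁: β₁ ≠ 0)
p-value = 0.9486 ≥ α = 0.01, so we fail to reject H₀. The relationship is not significant.

Hypothesis test for the slope coefficient:

H₀: β₁ = 0 (no linear relationship)
H₁: β₁ ≠ 0 (linear relationship exists)

Test statistic: t = β̂₁ / SE(β̂₁) = -0.0186 / 0.2857 = -0.0651

p = 0.9486: how often a slope estimate this far from 0 (in SE units) would arise by chance if β₁ were truly 0.

Decision rule: reject H₀ if p-value < α.
p-value = 0.9486 ≥ α = 0.01 → fail to reject H₀.

At α = 0.01 the data do not provide convincing evidence of a nonzero slope.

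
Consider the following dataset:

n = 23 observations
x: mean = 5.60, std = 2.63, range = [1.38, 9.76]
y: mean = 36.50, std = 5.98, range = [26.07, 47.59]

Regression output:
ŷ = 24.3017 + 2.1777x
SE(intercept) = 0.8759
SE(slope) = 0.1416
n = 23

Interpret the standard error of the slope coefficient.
SE(slope) = 0.1416 measures the uncertainty in the estimated slope. The coefficient is estimated precisely (SE/|β̂₁| = 6.5%).

SE(β̂₁) = s / √Sxx, where s is the residual standard deviation and Sxx = Σ(x − x̄)². It is the yardstick for how far β̂₁ = 2.1777 could plausibly be from the true slope.

Relative precision:
- SE / |β̂₁| = 0.1416 / 2.1777 = 6.5%
- Rule of thumb (under 20%: precise; 20% to under 50%: moderately precise; 50% or more: imprecise) → precise

Link to the t-test: t = β̂₁ / SE(β̂₁) = 2.1777 / 0.1416 = 15.3792, the statistic for H₀: β₁ = 0.

What drives SE(β̂₁): wider spread of x values → smaller SE; more residual scatter → larger SE; larger n (here n = 23) → smaller SE.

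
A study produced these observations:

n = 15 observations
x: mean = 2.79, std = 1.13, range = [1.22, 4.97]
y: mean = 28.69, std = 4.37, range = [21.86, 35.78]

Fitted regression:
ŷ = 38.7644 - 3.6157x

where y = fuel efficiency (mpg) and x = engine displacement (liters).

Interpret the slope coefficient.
For each additional liter of engine displacement, predicted fuel efficiency decreases by approximately 3.6157 mpg.

β₁ = -3.6157 is the change in predicted fuel efficiency (mpg) per additional liter of engine displacement.

Interpretation:
- Engine displacement up by 1 liter → predicted fuel efficiency decreases by 3.6157 mpg
- The effect is assumed constant over the observed range of x (linearity)
- The sign (−) gives the direction; the magnitude 3.6157 gives the size of the effect per liter

The intercept β₀ = 38.7644 is the predicted fuel efficiency when engine displacement = 0; since the smallest observed x is 1.22, this is an extrapolation and mainly anchors the line.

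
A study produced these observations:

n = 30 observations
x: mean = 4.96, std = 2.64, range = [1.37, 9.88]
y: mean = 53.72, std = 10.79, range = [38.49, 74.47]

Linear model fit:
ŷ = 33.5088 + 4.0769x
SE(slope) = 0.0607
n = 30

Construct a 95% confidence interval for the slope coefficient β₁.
The 95% CI for β₁ is (3.9526, 4.2012)

Confidence interval for the slope:

The 95% CI for β₁ is: β̂₁ ± t*(α/2, n-2) × SE(β̂₁)

Step 1: Find critical t-value
- Confidence level = 0.95
- Degrees of freedom = n - 2 = 30 - 2 = 28
- t*(α/2, 28) = 2.0484

Step 2: Calculate margin of error
Margin = 2.0484 × 0.0607 = 0.1243

Step 3: Construct interval
CI = 4.0769 ± 0.1243
CI = (3.9526, 4.2012)

Interpretation: each one-unit increase in x is associated with a change in mean y of between 3.9526 and 4.2012, with 95% confidence.
The interval does not include 0, suggesting a significant linear relationship.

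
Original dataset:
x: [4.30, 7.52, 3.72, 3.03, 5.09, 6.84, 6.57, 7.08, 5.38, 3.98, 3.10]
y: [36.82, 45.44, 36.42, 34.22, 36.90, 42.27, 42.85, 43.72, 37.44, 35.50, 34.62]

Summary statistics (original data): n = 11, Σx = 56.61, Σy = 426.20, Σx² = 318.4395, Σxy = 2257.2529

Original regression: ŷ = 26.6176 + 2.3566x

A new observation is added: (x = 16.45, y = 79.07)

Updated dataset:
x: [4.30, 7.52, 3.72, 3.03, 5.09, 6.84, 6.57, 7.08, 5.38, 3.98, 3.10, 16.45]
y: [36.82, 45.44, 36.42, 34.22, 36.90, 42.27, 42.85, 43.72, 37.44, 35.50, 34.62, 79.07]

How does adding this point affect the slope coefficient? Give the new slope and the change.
New slope β₁ = 3.3399 versus 2.3566 before: a change of +0.9833 (+41.7%).

x = 16.45 lies well outside the original x-range [3.03, 7.52] (x̄ ≈ 5.15), so this observation has high leverage and can move the slope substantially.

Step 1: Update the sums with the new point (n goes from 11 to 12)
Σx  = 56.61 + 16.45 = 73.06
Σy  = 426.20 + 79.07 = 505.27
Σx² = 318.4395 + 16.45² = 318.4395 + 270.6025 = 589.0420
Σxy = 2257.2529 + 16.45×79.07 = 2257.2529 + 1300.7015 = 3557.9544

Step 2: Recompute the slope with b₁ = (nΣxy − ΣxΣy) / (nΣx² − (Σx)²)
Numerator   = 12×3557.9544 − 73.06×505.27 = 42695.4528 − 36915.0262 = 5780.4266
Denominator = 12×589.0420 − 73.06² = 7068.5040 − 5337.7636 = 1730.7404
b₁(new) = 5780.4266 / 1730.7404 = 3.3399

(Same formula on the original sums: (11×2257.2529 − 56.61×426.20) / (11×318.4395 − 56.61²) = 702.5999 / 298.1424 = 2.3566, matching the given fit.)

Step 3: Change in slope
Δβ₁ = 3.3399 − 2.3566 = +0.9833
Relative change = +0.9833 / 2.3566 × 100% = +41.7%
→ the slope increases when the point is added.

A high-leverage point only changes the slope if it is off the original line; here y = 79.07 is above the original trend, so the slope increases.
In practice: investigate whether it comes from the same population as the rest of the sample.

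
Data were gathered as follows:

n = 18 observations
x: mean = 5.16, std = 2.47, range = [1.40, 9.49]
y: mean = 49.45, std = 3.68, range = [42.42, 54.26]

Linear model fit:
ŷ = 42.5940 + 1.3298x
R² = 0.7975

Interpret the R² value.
R² = 0.7975 means 79.75% of the variation in y is explained by the linear relationship with x. This indicates a strong fit.

The coefficient of determination R² is the fraction of the total variation in y that the fitted line accounts for.

Here R² = 0.7975:
- Explained: 79.75% of the variation in y
- Unexplained (residual): 100% − 79.75% = 20.25%
- Rule of thumb (below 0.3 weak; 0.3 to below 0.7 moderate; 0.7 and above strong) → strong

Note: R² never decreases when predictors are added, so it should not be used alone to compare models of different size.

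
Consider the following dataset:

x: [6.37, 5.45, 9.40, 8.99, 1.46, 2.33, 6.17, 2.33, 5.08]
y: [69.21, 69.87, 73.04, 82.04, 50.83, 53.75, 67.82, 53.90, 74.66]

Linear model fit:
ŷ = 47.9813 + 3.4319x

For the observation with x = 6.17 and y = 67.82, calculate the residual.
Residual = -1.3361

The residual is the difference between the actual value and the predicted value:

Residual = y - ŷ

Step 1: Calculate predicted value
ŷ = 47.9813 + 3.4319 × 6.17
ŷ = 69.1561

Step 2: Calculate residual
Residual = 67.82 - 69.1561
Residual = -1.3361

The residual is negative, so the observed y = 67.82 sits below the regression line (the line overestimates it by 1.3361).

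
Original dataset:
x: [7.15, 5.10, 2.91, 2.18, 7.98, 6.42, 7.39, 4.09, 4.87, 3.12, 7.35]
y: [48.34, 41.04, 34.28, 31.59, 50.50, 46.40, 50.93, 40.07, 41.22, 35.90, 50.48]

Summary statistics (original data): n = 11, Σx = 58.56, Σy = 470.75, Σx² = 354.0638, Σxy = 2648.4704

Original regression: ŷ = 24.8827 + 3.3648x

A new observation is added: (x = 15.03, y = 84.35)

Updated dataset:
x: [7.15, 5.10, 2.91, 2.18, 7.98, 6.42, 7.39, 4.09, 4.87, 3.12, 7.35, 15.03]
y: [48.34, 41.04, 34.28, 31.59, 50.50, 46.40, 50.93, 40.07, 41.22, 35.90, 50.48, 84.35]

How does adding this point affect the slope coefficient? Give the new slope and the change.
Adding the point moves β₁ from 3.3648 to 3.9798, i.e. it increases by 0.6150 (+18.3%).

The new point has HIGH LEVERAGE: x = 15.03 is far from the original mean x̄ = 58.56/11 ≈ 5.32 (original range [2.18, 7.98]).

Step 1: Update the sums with the new point (n goes from 11 to 12)
Σx  = 58.56 + 15.03 = 73.59
Σy  = 470.75 + 84.35 = 555.10
Σx² = 354.0638 + 15.03² = 354.0638 + 225.9009 = 579.9647
Σxy = 2648.4704 + 15.03×84.35 = 2648.4704 + 1267.7805 = 3916.2509

Step 2: Recompute the slope with b₁ = (nΣxy − ΣxΣy) / (nΣx² − (Σx)²)
Numerator   = 12×3916.2509 − 73.59×555.10 = 46995.0108 − 40849.8090 = 6145.2018
Denominator = 12×579.9647 − 73.59² = 6959.5764 − 5415.4881 = 1544.0883
b₁(new) = 6145.2018 / 1544.0883 = 3.9798

(Same formula on the original sums: (11×2648.4704 − 58.56×470.75) / (11×354.0638 − 58.56²) = 1566.0544 / 465.4282 = 3.3648, matching the given fit.)

Step 3: Change in slope
Δβ₁ = 3.9798 − 3.3648 = +0.6150
Relative change = +0.6150 / 3.3648 × 100% = +18.3%
→ the slope increases when the point is added.

Because the point sits above the extension of the original line at a high-leverage x, it tilts the fit up.
In practice: refit with and without it and report both if conclusions differ.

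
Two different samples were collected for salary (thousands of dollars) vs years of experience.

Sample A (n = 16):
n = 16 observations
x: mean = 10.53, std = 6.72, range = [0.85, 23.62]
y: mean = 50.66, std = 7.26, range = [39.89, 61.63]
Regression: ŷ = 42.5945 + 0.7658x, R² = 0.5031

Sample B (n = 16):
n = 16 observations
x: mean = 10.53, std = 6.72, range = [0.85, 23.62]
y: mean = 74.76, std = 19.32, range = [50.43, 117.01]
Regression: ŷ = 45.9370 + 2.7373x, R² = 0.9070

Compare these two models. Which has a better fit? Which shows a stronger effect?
Model B has the better fit (R² = 0.9070 vs 0.5031). Model B shows the stronger effect (|β₁| = 2.7373 vs 0.7658).

Model Comparison:

Fit — compare R²:
- Model A: R² = 0.5031 → 50.31% of variance in salary explained
- Model B: R² = 0.9070 → 90.70% of variance in salary explained
- 0.9070 > 0.5031 → Model B has the better fit

Which has the larger per-year effect? (|β₁|)
- Model A: β₁ = 0.7658 → predicted salary rises 0.7658 thousand dollars per additional year of experience
- Model B: β₁ = 2.7373 → predicted salary rises 2.7373 thousand dollars per additional year of experience
- |0.7658| < |2.7373| → Model B shows the stronger marginal effect

Notes:
- The two samples could reflect different populations, time periods, or measurement quality.
- A steeper slope doesn't make a better model if the scatter around the line is large.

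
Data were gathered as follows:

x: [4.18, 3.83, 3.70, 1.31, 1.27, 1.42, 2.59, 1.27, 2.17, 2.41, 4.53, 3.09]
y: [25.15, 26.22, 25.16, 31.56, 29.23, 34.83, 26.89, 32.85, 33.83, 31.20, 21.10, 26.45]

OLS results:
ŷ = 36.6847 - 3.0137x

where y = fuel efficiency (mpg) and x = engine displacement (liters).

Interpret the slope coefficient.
An increase of one liter in engine displacement is associated with a 3.0137 mpg decrease in predicted fuel efficiency.

The slope β₁ = -3.0137 gives the rate at which the fitted fuel efficiency changes with engine displacement.

Interpretation:
- Engine displacement up by 1 liter → predicted fuel efficiency decreases by 3.0137 mpg
- The effect is assumed constant over the observed range of x (linearity)
- The sign (−) gives the direction; the magnitude 3.0137 gives the size of the effect per liter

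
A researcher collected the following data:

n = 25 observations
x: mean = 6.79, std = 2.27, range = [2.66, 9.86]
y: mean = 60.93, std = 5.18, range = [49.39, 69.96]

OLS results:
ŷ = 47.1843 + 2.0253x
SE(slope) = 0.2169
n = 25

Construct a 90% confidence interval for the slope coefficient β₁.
The 90% CI for β₁ is (1.6536, 2.3970)

Confidence interval for the slope:

The 90% CI for β₁ is: β̂₁ ± t*(α/2, n-2) × SE(β̂₁)

Step 1: Find critical t-value
- Confidence level = 0.9
- Degrees of freedom = n - 2 = 25 - 2 = 23
- t*(α/2, 23) = 1.7139

Step 2: Calculate margin of error
Margin = 1.7139 × 0.2169 = 0.3717

Step 3: Construct interval
CI = 2.0253 ± 0.3717
CI = (1.6536, 2.3970)

Interpretation: We are 90% confident that the true slope β₁ lies between 1.6536 and 2.3970.
Since 0 is outside the interval, a two-sided test at α = 0.10 would reject H₀: β₁ = 0.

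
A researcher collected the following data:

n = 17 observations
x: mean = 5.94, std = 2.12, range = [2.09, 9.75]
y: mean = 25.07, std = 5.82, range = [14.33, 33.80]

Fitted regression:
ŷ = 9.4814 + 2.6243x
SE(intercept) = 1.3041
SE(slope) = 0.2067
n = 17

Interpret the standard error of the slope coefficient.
The slope 2.6243 is pinned down to within about ±0.2067 (one SE) by these data — relative uncertainty 7.9%, i.e. precise.

What SE measures:
- The standard error quantifies the sampling variability of the coefficient estimate
- It is the estimated standard deviation of β̂₁ across hypothetical repeated samples of the same size
- Smaller SE → more precise estimate

Relative precision:
- SE / |β̂₁| = 0.2067 / 2.6243 = 7.9%
- Rule of thumb (under 20%: precise; 20% to under 50%: moderately precise; 50% or more: imprecise) → precise

Link to the t-test: t = β̂₁ / SE(β̂₁) = 2.6243 / 0.2067 = 12.6962, the statistic for H₀: β₁ = 0.

What drives SE(β̂₁): wider spread of x values → smaller SE.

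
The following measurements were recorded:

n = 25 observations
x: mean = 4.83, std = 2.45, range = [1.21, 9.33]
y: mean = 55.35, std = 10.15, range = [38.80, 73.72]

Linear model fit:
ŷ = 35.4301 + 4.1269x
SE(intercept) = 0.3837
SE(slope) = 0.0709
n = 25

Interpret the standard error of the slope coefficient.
SE(β̂₁) = 0.0709 is the estimated standard deviation of the slope estimate across repeated samples; relative to β̂₁ = 4.1269 that is 1.7%, a precise estimate.

SE(β̂₁) = 0.0709 says: if we drew many samples of n = 25 from the same population and refit each time, the fitted slopes would scatter with a standard deviation of roughly 0.0709 around the true β₁.

Relative precision:
- SE / |β̂₁| = 0.0709 / 4.1269 = 1.7%
- Rule of thumb (under 20%: precise; 20% to under 50%: moderately precise; 50% or more: imprecise) → precise

Rough 95% range (±2 SE): 4.1269 ± 0.1418 → (3.9851, 4.2687).

What drives SE(β̂₁): more residual scatter → larger SE; larger n (here n = 25) → smaller SE; wider spread of x values → smaller SE.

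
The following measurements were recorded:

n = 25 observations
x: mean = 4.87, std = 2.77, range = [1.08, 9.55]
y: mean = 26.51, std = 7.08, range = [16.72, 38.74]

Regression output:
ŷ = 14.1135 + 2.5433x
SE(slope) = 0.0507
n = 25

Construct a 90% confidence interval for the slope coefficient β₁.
The 90% CI for β₁ is (2.4564, 2.6302)

Confidence interval for the slope:

The 90% CI for β₁ is: β̂₁ ± t*(α/2, n-2) × SE(β̂₁)

Step 1: Find critical t-value
- Confidence level = 0.9
- Degrees of freedom = n - 2 = 25 - 2 = 23
- t*(α/2, 23) = 1.7139

Step 2: Calculate margin of error
Margin = 1.7139 × 0.0507 = 0.0869

Step 3: Construct interval
CI = 2.5433 ± 0.0869
CI = (2.4564, 2.6302)

Interpretation: each one-unit increase in x is associated with a change in mean y of between 2.4564 and 2.6302, with 90% confidence.
Both endpoints are positive, so the data support a genuinely positive slope at this confidence level.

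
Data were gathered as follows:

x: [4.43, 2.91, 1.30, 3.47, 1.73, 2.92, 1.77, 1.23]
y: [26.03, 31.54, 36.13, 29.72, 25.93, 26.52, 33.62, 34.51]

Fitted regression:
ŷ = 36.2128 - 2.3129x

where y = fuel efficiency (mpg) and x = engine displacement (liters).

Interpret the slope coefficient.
For each additional liter of engine displacement, predicted fuel efficiency decreases by approximately 2.3129 mpg.

The slope coefficient β₁ = -2.3129 represents the marginal effect of engine displacement on fuel efficiency.

Interpretation:
- Engine displacement up by 1 liter → predicted fuel efficiency decreases by 2.3129 mpg
- The effect is assumed constant over the observed range of x (linearity)
- The slope describes association in these data, not necessarily a causal effect

(β₀ = 36.2128 is the fitted value at x = 0 and is not part of the slope interpretation.)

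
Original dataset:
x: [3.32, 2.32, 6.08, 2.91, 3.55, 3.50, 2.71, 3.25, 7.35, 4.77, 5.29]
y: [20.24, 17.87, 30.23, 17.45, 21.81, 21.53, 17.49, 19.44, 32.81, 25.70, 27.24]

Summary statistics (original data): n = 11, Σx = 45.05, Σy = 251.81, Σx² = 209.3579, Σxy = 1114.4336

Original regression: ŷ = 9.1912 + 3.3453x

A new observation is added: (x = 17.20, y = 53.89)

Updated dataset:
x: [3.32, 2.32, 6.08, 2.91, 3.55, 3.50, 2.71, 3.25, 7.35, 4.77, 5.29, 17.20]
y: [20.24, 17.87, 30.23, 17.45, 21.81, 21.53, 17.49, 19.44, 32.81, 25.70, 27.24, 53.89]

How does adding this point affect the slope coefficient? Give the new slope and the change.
Adding the point moves β₁ from 3.3453 to 2.4991, i.e. it decreases by 0.8462 (-25.3%).

x = 17.20 lies well outside the original x-range [2.32, 7.35] (x̄ ≈ 4.10), so this observation has high leverage and can move the slope substantially.

Step 1: Update the sums with the new point (n goes from 11 to 12)
Σx  = 45.05 + 17.20 = 62.25
Σy  = 251.81 + 53.89 = 305.70
Σx² = 209.3579 + 17.20² = 209.3579 + 295.8400 = 505.1979
Σxy = 1114.4336 + 17.20×53.89 = 1114.4336 + 926.9080 = 2041.3416

Step 2: Recompute the slope with b₁ = (nΣxy − ΣxΣy) / (nΣx² − (Σx)²)
Numerator   = 12×2041.3416 − 62.25×305.70 = 24496.0992 − 19029.8250 = 5466.2742
Denominator = 12×505.1979 − 62.25² = 6062.3748 − 3875.0625 = 2187.3123
b₁(new) = 5466.2742 / 2187.3123 = 2.4991

(Same formula on the original sums: (11×1114.4336 − 45.05×251.81) / (11×209.3579 − 45.05²) = 914.7291 / 273.4344 = 3.3453, matching the given fit.)

Step 3: Change in slope
Δβ₁ = 2.4991 − 3.3453 = -0.8462
Relative change = -0.8462 / 3.3453 × 100% = -25.3%
→ the slope decreases when the point is added.

Because the point sits below the extension of the original line at a high-leverage x, it tilts the fit down.
In practice: examine leverage (hᵢ) and Cook's distance rather than deleting it automatically.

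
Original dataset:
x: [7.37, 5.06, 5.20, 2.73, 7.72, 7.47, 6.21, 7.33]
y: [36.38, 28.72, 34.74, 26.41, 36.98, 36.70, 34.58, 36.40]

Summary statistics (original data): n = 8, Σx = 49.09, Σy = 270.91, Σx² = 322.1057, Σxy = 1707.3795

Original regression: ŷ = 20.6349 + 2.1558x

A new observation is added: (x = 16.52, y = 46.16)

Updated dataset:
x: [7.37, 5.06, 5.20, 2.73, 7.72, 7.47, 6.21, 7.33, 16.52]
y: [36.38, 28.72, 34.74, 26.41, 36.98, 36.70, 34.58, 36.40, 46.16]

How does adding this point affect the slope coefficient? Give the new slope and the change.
The slope changes from 2.1558 to 1.3580 (change of -0.7978, or -37.0%).

x = 16.52 lies well outside the original x-range [2.73, 7.72] (x̄ ≈ 6.14), so this observation has high leverage and can move the slope substantially.

Step 1: Update the sums with the new point (n goes from 8 to 9)
Σx  = 49.09 + 16.52 = 65.61
Σy  = 270.91 + 46.16 = 317.07
Σx² = 322.1057 + 16.52² = 322.1057 + 272.9104 = 595.0161
Σxy = 1707.3795 + 16.52×46.16 = 1707.3795 + 762.5632 = 2469.9427

Step 2: Recompute the slope with b₁ = (nΣxy − ΣxΣy) / (nΣx² − (Σx)²)
Numerator   = 9×2469.9427 − 65.61×317.07 = 22229.4843 − 20802.9627 = 1426.5216
Denominator = 9×595.0161 − 65.61² = 5355.1449 − 4304.6721 = 1050.4728
b₁(new) = 1426.5216 / 1050.4728 = 1.3580

(Same formula on the original sums: (8×1707.3795 − 49.09×270.91) / (8×322.1057 − 49.09²) = 360.0641 / 167.0175 = 2.1558, matching the given fit.)

Step 3: Change in slope
Δβ₁ = 1.3580 − 2.1558 = -0.7978
Relative change = -0.7978 / 2.1558 × 100% = -37.0%
→ the slope decreases when the point is added.

A high-leverage point only changes the slope if it is off the original line; here y = 46.16 is below the original trend, so the slope decreases.
In practice: examine leverage (hᵢ) and Cook's distance rather than deleting it automatically.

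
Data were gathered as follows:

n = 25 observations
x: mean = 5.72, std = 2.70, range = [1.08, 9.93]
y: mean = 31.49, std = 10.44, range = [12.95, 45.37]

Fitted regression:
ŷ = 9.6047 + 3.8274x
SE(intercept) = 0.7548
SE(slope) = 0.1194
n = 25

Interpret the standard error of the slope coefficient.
SE(slope) = 0.1194 measures the uncertainty in the estimated slope. The coefficient is estimated precisely (SE/|β̂₁| = 3.1%).

SE(β̂₁) = s / √Sxx, where s is the residual standard deviation and Sxx = Σ(x − x̄)². It is the yardstick for how far β̂₁ = 3.8274 could plausibly be from the true slope.

Relative precision:
- SE / |β̂₁| = 0.1194 / 3.8274 = 3.1%
- Rule of thumb (under 20%: precise; 20% to under 50%: moderately precise; 50% or more: imprecise) → precise

Rough 95% range (±2 SE): 3.8274 ± 0.2388 → (3.5886, 4.0662).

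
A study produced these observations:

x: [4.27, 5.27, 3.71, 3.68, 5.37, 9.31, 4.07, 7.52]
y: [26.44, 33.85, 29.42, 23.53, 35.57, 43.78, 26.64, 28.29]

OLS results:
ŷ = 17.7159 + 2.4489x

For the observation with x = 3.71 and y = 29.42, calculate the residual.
Residual = 2.6187

The residual is the difference between the actual value and the predicted value:

Residual = y - ŷ

Step 1: Calculate predicted value
ŷ = 17.7159 + 2.4489 × 3.71
ŷ = 26.8013

Step 2: Calculate residual
Residual = 29.42 - 26.8013
Residual = 2.6187

Sign check: y > ŷ, so the point is above the line and the fit underestimates here.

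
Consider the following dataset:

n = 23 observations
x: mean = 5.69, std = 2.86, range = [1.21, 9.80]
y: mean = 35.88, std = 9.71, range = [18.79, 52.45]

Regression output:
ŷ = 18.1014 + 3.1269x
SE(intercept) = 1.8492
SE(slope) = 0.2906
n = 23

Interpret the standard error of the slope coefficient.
The slope 3.1269 is pinned down to within about ±0.2906 (one SE) by these data — relative uncertainty 9.3%, i.e. precise.

SE(β̂₁) = s / √Sxx, where s is the residual standard deviation and Sxx = Σ(x − x̄)². It is the yardstick for how far β̂₁ = 3.1269 could plausibly be from the true slope.

Relative precision:
- SE / |β̂₁| = 0.2906 / 3.1269 = 9.3%
- Rule of thumb (under 20%: precise; 20% to under 50%: moderately precise; 50% or more: imprecise) → precise

Link to the t-test: t = β̂₁ / SE(β̂₁) = 3.1269 / 0.2906 = 10.7602, the statistic for H₀: β₁ = 0.

What drives SE(β̂₁): more residual scatter → larger SE; larger n (here n = 23) → smaller SE; wider spread of x values → smaller SE.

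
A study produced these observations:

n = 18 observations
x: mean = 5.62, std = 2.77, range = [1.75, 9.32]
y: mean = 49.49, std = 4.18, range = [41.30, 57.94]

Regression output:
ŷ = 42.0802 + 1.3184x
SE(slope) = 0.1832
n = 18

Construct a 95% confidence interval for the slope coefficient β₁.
The 95% CI for β₁ is (0.9300, 1.7068)

Confidence interval for the slope:

The 95% CI for β₁ is: β̂₁ ± t*(α/2, n-2) × SE(β̂₁)

Step 1: Find critical t-value
- Confidence level = 0.95
- Degrees of freedom = n - 2 = 18 - 2 = 16
- t*(α/2, 16) = 2.1199

Step 2: Calculate margin of error
Margin = 2.1199 × 0.1832 = 0.3884

Step 3: Construct interval
CI = 1.3184 ± 0.3884
CI = (0.9300, 1.7068)

Interpretation: We are 95% confident that the true slope β₁ lies between 0.9300 and 1.7068.
Since 0 is outside the interval, a two-sided test at α = 0.05 would reject H₀: β₁ = 0.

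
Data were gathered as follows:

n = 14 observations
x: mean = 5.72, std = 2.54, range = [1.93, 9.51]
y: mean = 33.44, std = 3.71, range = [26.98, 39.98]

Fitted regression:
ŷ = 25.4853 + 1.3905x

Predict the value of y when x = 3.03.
ŷ = 29.6985

Plug x = 3.03 into the fitted line:

ŷ = 25.4853 + 1.3905 × 3.03
ŷ = 25.4853 + 4.2132
ŷ = 29.6985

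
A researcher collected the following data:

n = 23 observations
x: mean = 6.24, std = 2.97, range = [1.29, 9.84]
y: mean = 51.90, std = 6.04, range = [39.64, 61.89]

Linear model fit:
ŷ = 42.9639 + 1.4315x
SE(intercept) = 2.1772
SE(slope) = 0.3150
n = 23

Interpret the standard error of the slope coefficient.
SE(β̂₁) = 0.3150 is the estimated standard deviation of the slope estimate across repeated samples; relative to β̂₁ = 1.4315 that is 22.0%, a moderately precise estimate.

What SE measures:
- The standard error quantifies the sampling variability of the coefficient estimate
- It is the estimated standard deviation of β̂₁ across hypothetical repeated samples of the same size
- Smaller SE → more precise estimate

Relative precision:
- SE / |β̂₁| = 0.3150 / 1.4315 = 22.0%
- Rule of thumb (under 20%: precise; 20% to under 50%: moderately precise; 50% or more: imprecise) → moderately precise

Link to the t-test: t = β̂₁ / SE(β̂₁) = 1.4315 / 0.3150 = 4.5444, the statistic for H₀: β₁ = 0.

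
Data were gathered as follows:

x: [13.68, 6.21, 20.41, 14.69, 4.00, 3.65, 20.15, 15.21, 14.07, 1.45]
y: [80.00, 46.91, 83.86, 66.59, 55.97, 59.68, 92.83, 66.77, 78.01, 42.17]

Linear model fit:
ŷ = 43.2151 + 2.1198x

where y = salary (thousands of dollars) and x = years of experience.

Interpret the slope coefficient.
For each additional year of experience, predicted salary increases by approximately 2.1198 thousand dollars.

β₁ = 2.1198 is the change in predicted salary (thousand dollars) per additional year of experience.

Interpretation:
- Experience up by 1 year → predicted salary increases by 2.1198 thousand dollars
- This is a linear approximation: the same per-unit change is assumed across the whole observed x range
- The slope describes association in these data, not necessarily a causal effect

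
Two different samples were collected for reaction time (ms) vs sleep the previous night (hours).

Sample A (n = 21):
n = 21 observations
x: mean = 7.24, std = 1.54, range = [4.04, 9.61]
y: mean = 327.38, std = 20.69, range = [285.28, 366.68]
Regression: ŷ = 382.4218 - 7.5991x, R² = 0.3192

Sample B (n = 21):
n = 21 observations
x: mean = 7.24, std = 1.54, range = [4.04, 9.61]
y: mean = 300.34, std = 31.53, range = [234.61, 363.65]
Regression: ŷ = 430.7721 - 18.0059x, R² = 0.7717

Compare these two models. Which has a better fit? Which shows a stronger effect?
Model B has the better fit (R² = 0.7717 vs 0.3192). Model B shows the stronger effect (|β₁| = 18.0059 vs 7.5991).

Model Comparison:

Goodness of fit (R²):
- Model A: R² = 0.3192 → 31.92% of variance in reaction time explained
- Model B: R² = 0.7717 → 77.17% of variance in reaction time explained
- 0.7717 > 0.3192 → Model B has the better fit

Strength of effect — compare |β₁|:
- Model A: β₁ = -7.5991 → predicted reaction time falls 7.5991 ms per additional hour of sleep
- Model B: β₁ = -18.0059 → predicted reaction time falls 18.0059 ms per additional hour of sleep
- |-7.5991| < |-18.0059| → Model B shows the stronger marginal effect

Notes:
- The two samples could reflect different populations, time periods, or measurement quality.
- R² measures how tightly points cluster around the line; β₁ measures how steep the line is — they answer different questions.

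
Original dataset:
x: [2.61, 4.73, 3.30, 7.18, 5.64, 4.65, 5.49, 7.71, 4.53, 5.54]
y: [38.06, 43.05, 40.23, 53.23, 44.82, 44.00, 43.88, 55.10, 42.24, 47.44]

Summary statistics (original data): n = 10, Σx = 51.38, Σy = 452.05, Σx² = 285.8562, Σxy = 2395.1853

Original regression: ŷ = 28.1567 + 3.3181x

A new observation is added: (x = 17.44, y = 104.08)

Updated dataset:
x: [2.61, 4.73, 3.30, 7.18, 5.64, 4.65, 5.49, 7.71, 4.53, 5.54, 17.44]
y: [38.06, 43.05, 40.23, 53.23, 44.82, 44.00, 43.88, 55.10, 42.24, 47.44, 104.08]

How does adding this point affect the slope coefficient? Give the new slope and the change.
The slope changes from 3.3181 to 4.5845 (change of +1.2664, or +38.2%).

x = 17.44 lies well outside the original x-range [2.61, 7.71] (x̄ ≈ 5.14), so this observation has high leverage and can move the slope substantially.

Step 1: Update the sums with the new point (n goes from 10 to 11)
Σx  = 51.38 + 17.44 = 68.82
Σy  = 452.05 + 104.08 = 556.13
Σx² = 285.8562 + 17.44² = 285.8562 + 304.1536 = 590.0098
Σxy = 2395.1853 + 17.44×104.08 = 2395.1853 + 1815.1552 = 4210.3405

Step 2: Recompute the slope with b₁ = (nΣxy − ΣxΣy) / (nΣx² − (Σx)²)
Numerator   = 11×4210.3405 − 68.82×556.13 = 46313.7455 − 38272.8666 = 8040.8789
Denominator = 11×590.0098 − 68.82² = 6490.1078 − 4736.1924 = 1753.9154
b₁(new) = 8040.8789 / 1753.9154 = 4.5845

(Same formula on the original sums: (10×2395.1853 − 51.38×452.05) / (10×285.8562 − 51.38²) = 725.5240 / 218.6576 = 3.3181, matching the given fit.)

Step 3: Change in slope
Δβ₁ = 4.5845 − 3.3181 = +1.2664
Relative change = +1.2664 / 3.3181 × 100% = +38.2%
→ the slope increases when the point is added.

A high-leverage point only changes the slope if it is off the original line; here y = 104.08 is above the original trend, so the slope increases.
In practice: check such a point for data-entry or measurement error; examine leverage (hᵢ) and Cook's distance rather than deleting it automatically.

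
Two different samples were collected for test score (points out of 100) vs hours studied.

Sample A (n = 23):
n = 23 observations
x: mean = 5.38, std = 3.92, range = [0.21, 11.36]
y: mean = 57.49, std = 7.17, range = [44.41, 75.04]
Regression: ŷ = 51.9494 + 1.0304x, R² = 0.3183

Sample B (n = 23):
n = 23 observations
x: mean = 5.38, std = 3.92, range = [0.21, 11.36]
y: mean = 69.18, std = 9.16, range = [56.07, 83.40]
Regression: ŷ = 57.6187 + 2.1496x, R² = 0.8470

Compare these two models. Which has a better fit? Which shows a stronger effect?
Model B has the better fit (R² = 0.8470 vs 0.3183). Model B shows the stronger effect (|β₁| = 2.1496 vs 1.0304).

Model Comparison:

Fit — compare R²:
- Model A: R² = 0.3183 → 31.83% of variance in test score explained
- Model B: R² = 0.8470 → 84.70% of variance in test score explained
- 0.8470 > 0.3183 → Model B has the better fit

Strength of effect — compare |β₁|:
- Model A: β₁ = 1.0304 → predicted test score rises 1.0304 points per additional hour of study time
- Model B: β₁ = 2.1496 → predicted test score rises 2.1496 points per additional hour of study time
- |1.0304| < |2.1496| → Model B shows the stronger marginal effect

Notes:
- The two samples could reflect different populations, time periods, or measurement quality.
- A better fit (higher R²) doesn't necessarily mean a more important relationship.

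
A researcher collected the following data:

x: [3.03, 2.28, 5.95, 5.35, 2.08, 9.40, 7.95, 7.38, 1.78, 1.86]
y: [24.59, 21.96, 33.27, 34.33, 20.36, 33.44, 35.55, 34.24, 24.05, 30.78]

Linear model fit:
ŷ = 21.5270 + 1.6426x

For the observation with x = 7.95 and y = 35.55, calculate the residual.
Residual = 0.9643

The residual is the difference between the actual value and the predicted value:

Residual = y - ŷ

Step 1: Calculate predicted value
ŷ = 21.5270 + 1.6426 × 7.95
ŷ = 34.5857

Step 2: Calculate residual
Residual = 35.55 - 34.5857
Residual = 0.9643

Sign check: y > ŷ, so the point is above the line and the fit underestimates here.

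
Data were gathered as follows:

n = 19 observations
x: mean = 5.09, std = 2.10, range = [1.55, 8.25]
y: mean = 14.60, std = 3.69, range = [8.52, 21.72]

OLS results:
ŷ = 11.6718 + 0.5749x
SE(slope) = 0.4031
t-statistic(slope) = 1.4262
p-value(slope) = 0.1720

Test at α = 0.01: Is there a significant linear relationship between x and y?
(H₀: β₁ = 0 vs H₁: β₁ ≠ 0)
p-value = 0.1720 ≥ α = 0.01, so we fail to reject H₀. The relationship is not significant.

Hypothesis test for the slope coefficient:

H₀: β₁ = 0 (no linear relationship)
H₁: β₁ ≠ 0 (linear relationship exists)

Test statistic: t = β̂₁ / SE(β̂₁) = 0.5749 / 0.4031 = 1.4262

With df = 17, the two-sided p-value for |t| = 1.4262 is 0.1720.

Decision rule: reject H₀ if p-value < α.
p-value = 0.1720 ≥ α = 0.01 → fail to reject H₀.

There is not sufficient evidence at the 1% significance level to conclude that a linear relationship exists between x and y.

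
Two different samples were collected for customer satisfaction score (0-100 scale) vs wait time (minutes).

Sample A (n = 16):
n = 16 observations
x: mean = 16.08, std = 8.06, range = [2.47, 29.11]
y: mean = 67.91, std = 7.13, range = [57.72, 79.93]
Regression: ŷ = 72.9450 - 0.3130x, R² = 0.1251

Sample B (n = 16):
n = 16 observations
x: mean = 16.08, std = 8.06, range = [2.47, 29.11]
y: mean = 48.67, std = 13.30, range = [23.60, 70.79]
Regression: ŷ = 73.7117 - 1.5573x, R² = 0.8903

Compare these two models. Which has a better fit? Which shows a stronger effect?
Model B has the better fit (R² = 0.8903 vs 0.1251). Model B shows the stronger effect (|β₁| = 1.5573 vs 0.3130).

Model Comparison:

Goodness of fit (R²):
- Model A: R² = 0.1251 → 12.51% of variance in satisfaction score explained
- Model B: R² = 0.8903 → 89.03% of variance in satisfaction score explained
- 0.8903 > 0.1251 → Model B has the better fit

Which has the larger per-minute effect? (|β₁|)
- Model A: β₁ = -0.3130 → predicted satisfaction score falls 0.3130 points per additional minute of wait time
- Model B: β₁ = -1.5573 → predicted satisfaction score falls 1.5573 points per additional minute of wait time
- |-0.3130| < |-1.5573| → Model B shows the stronger marginal effect

Notes:
- A steeper slope doesn't make a better model if the scatter around the line is large.
- R² measures how tightly points cluster around the line; β₁ measures how steep the line is — they answer different questions.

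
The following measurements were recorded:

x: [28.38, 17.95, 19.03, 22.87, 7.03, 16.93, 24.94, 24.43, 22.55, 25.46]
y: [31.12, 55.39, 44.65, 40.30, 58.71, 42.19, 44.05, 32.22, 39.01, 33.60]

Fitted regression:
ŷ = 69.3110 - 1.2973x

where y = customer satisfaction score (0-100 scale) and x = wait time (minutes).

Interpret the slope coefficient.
On average, satisfaction score is about 1.2973 points lower for every extra minute of wait time.

The slope coefficient β₁ = -1.2973 represents the marginal effect of wait time on satisfaction score.

Interpretation:
- Wait time up by 1 minute → predicted satisfaction score decreases by 1.2973 points
- The effect is assumed constant over the observed range of x (linearity)

The intercept β₀ = 69.3110 is the predicted satisfaction score when wait time = 0; since the smallest observed x is 7.03, this is an extrapolation and mainly anchors the line.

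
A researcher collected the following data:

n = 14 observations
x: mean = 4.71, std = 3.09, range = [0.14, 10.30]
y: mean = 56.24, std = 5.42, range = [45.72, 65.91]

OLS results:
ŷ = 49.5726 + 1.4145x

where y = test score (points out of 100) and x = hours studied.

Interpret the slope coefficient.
On average, test score is about 1.4145 points higher for every extra hour of study time.

The slope β₁ = 1.4145 gives the rate at which the fitted test score changes with study time.

Interpretation:
- Study time up by 1 hour → predicted test score increases by 1.4145 points
- The effect is assumed constant over the observed range of x (linearity)
- The slope describes association in these data, not necessarily a causal effect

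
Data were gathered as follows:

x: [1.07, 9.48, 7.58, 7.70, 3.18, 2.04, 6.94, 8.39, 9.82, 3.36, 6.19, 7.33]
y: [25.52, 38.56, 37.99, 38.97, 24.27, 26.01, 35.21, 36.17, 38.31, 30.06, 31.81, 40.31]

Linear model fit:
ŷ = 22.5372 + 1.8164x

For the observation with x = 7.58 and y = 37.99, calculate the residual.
Residual = 1.6845

The residual is the difference between the actual value and the predicted value:

Residual = y - ŷ

Step 1: Calculate predicted value
ŷ = 22.5372 + 1.8164 × 7.58
ŷ = 36.3055

Step 2: Calculate residual
Residual = 37.99 - 36.3055
Residual = 1.6845

Interpretation: the model underestimates the actual value by 1.6845 at this point (positive residual → observation lies above the fitted line).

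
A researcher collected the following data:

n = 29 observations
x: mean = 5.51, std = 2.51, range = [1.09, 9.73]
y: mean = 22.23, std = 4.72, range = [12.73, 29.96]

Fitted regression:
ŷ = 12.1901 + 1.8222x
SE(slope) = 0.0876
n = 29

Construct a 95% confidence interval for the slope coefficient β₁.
The 95% CI for β₁ is (1.6425, 2.0019)

Confidence interval for the slope:

The 95% CI for β₁ is: β̂₁ ± t*(α/2, n-2) × SE(β̂₁)

Step 1: Find critical t-value
- Confidence level = 0.95
- Degrees of freedom = n - 2 = 29 - 2 = 27
- t*(α/2, 27) = 2.0518

Step 2: Calculate margin of error
Margin = 2.0518 × 0.0876 = 0.1797

Step 3: Construct interval
CI = 1.8222 ± 0.1797
CI = (1.6425, 2.0019)

Interpretation: We are 95% confident that the true slope β₁ lies between 1.6425 and 2.0019.
The interval does not include 0, suggesting a significant linear relationship.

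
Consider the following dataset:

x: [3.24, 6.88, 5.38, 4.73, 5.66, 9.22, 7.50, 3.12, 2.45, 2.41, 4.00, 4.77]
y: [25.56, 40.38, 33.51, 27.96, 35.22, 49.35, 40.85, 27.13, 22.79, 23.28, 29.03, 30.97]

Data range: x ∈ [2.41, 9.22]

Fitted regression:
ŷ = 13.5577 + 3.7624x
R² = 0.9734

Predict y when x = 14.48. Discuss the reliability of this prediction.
ŷ = 68.0373, but this is extrapolation (above the data range [2.41, 9.22]) and may be unreliable.

Prediction calculation:
ŷ = 13.5577 + 3.7624 × 14.48
ŷ = 68.0373

Reliability:
- Data range: x ∈ [2.41, 9.22]
- Prediction point: x = 14.48 is 5.26 units above the observed range → this is EXTRAPOLATION, not interpolation

Why that matters here:
- Real relationships often flatten, saturate, or turn nonlinear at extremes
- R² describes fit only over the sampled x values; it says nothing about behaviour beyond them
- The linear relationship may not hold outside the observed range

The R² = 0.9734 only validates the fit within [2.41, 9.22]; treat ŷ = 68.0373 with caution.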